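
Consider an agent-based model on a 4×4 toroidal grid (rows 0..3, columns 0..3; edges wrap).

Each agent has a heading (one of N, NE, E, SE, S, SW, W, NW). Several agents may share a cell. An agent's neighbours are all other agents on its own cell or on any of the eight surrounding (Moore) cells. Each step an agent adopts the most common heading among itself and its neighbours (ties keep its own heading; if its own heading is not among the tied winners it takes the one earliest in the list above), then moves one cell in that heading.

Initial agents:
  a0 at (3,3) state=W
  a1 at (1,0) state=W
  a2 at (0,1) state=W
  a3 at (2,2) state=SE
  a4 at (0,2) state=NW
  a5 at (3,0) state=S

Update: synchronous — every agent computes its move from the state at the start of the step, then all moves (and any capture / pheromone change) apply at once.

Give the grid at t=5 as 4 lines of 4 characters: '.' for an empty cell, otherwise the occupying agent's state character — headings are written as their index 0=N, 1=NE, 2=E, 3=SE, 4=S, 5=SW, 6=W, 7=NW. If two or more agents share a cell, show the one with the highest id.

66..
...6
....
..66

t=1: a0@(3,2):W a1@(1,3):W a2@(0,0):W a3@(3,3):SE a4@(0,1):W a5@(3,3):W
t=2: a0@(3,1):W a1@(1,2):W a2@(0,3):W a3@(3,2):W a4@(0,0):W a5@(3,2):W
t=3: a0@(3,0):W a1@(1,1):W a2@(0,2):W a3@(3,1):W a4@(0,3):W a5@(3,1):W
t=4: a0@(3,3):W a1@(1,0):W a2@(0,1):W a3@(3,0):W a4@(0,2):W a5@(3,0):W
t=5: a0@(3,2):W a1@(1,3):W a2@(0,0):W a3@(3,3):W a4@(0,1):W a5@(3,3):W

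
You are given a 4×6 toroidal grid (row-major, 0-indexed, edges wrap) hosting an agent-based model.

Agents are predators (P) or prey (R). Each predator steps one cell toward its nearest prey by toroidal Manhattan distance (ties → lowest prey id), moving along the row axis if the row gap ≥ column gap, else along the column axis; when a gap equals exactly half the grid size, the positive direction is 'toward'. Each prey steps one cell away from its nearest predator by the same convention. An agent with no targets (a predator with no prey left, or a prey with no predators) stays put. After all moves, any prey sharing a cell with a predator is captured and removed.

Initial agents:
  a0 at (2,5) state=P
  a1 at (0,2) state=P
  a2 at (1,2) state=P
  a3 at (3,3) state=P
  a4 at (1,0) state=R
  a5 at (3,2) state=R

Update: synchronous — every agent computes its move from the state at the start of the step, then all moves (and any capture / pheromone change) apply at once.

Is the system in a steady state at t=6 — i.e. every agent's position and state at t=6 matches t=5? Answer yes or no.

t=1: a0@(1,5):P a1@(3,2):P a2@(1,1):P a3@(3,2):P a4@(0,0):R a5@(2,2):R
t=2: a0@(0,5):P a1@(2,2):P a2@(0,1):P a3@(2,2):P a4@(3,0):R a5@(1,2):R
t=3: a0@(3,5):P a1@(1,2):P a2@(3,1):P a3@(1,2):P a4@(2,0):R a5@(0,2):R
t=4: a0@(2,5):P a1@(0,2):P a2@(2,1):P a3@(0,2):P a4@(1,0):R a5@(3,2):R
t=5: a0@(1,5):P a1@(3,2):P a2@(1,1):P a3@(3,2):P a4@(0,0):R a5@(2,2):R
t=6: a0@(0,5):P a1@(2,2):P a2@(0,1):P a3@(2,2):P a4@(3,0):R a5@(1,2):R

no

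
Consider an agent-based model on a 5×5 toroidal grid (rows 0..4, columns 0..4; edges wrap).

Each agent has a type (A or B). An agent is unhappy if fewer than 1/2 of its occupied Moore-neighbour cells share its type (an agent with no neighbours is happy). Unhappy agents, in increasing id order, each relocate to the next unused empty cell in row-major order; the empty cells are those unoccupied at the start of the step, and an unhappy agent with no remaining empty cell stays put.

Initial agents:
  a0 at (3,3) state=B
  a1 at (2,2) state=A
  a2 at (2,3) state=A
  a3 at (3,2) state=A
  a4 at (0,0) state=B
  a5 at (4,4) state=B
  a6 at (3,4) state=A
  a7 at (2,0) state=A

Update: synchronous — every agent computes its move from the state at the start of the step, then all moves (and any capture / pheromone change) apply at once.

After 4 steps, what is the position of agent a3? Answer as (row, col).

(3, 2)

t=1: a0@(0,1):B a1@(2,2):A a2@(2,3):A a3@(3,2):A a4@(0,0):B a5@(4,4):B a6@(3,4):A a7@(2,0):A
t=2: (unchanged — steady state)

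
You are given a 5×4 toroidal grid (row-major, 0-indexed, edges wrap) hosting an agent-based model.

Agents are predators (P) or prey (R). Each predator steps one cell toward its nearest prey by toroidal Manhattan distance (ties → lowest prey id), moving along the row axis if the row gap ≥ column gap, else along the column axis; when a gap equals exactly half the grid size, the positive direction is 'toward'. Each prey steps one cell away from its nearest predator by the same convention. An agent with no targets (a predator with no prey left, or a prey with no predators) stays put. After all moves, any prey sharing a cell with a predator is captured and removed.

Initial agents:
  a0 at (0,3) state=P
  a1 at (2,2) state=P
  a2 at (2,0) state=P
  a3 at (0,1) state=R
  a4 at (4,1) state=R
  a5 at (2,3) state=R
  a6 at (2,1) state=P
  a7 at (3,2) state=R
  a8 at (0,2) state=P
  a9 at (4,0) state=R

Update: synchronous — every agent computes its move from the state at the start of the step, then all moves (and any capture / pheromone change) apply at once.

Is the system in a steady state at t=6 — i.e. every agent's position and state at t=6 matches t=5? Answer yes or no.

t=1: a0@(0,0):P a1@(2,3):P a2@(2,3):P a5@(2,0):R a6@(1,1):P a7@(4,2):R a8@(0,1):P a9@(3,0):R
t=2: a0@(1,0):P a1@(2,0):P a2@(2,0):P a6@(2,1):P a7@(3,2):R a8@(4,1):P
t=3: a0@(2,0):P a1@(2,1):P a2@(2,1):P a6@(3,1):P a7@(4,2):R a8@(3,1):P
t=4: a0@(3,0):P a1@(3,1):P a2@(3,1):P a6@(4,1):P a7@(0,2):R a8@(4,1):P
t=5: a0@(4,0):P a1@(4,1):P a2@(4,1):P a6@(0,1):P a7@(1,2):R a8@(0,1):P
t=6: a0@(0,0):P a1@(0,1):P a2@(0,1):P a6@(1,1):P a7@(2,2):R a8@(1,1):P

no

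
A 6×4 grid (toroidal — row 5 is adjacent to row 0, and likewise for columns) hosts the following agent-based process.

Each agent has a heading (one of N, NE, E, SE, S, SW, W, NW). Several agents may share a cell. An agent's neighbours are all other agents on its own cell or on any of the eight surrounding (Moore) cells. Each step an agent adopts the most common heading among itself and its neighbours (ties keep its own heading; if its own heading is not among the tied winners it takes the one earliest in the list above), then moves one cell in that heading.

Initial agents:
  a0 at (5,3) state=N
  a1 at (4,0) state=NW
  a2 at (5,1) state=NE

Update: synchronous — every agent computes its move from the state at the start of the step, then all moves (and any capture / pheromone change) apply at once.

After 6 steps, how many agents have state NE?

t=1: a0@(4,3):N a1@(3,3):NW a2@(4,2):NE
t=2: a0@(3,3):N a1@(2,2):NW a2@(3,3):NE
t=3: a0@(2,3):N a1@(1,1):NW a2@(2,0):NE
t=4: a0@(1,3):N a1@(0,0):NW a2@(1,1):NE
t=5: a0@(0,3):N a1@(5,3):NW a2@(0,2):NE
t=6: a0@(5,3):N a1@(4,2):NW a2@(5,3):NE

1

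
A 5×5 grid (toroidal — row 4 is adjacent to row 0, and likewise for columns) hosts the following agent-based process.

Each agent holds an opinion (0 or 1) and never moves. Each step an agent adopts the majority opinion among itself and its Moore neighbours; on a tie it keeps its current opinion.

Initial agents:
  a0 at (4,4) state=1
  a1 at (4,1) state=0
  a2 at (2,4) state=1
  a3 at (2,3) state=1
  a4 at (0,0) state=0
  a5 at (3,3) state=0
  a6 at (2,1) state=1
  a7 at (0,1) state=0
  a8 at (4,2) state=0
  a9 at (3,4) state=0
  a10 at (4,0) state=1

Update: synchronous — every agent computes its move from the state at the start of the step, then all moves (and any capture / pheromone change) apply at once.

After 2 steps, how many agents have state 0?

7

t=1: a0@(4,4):0 a1@(4,1):0 a2@(2,4):1 a3@(2,3):1 a4@(0,0):0 a5@(3,3):0 a6@(2,1):1 a7@(0,1):0 a8@(4,2):0 a9@(3,4):1 a10@(4,0):0
t=2: (unchanged — steady state)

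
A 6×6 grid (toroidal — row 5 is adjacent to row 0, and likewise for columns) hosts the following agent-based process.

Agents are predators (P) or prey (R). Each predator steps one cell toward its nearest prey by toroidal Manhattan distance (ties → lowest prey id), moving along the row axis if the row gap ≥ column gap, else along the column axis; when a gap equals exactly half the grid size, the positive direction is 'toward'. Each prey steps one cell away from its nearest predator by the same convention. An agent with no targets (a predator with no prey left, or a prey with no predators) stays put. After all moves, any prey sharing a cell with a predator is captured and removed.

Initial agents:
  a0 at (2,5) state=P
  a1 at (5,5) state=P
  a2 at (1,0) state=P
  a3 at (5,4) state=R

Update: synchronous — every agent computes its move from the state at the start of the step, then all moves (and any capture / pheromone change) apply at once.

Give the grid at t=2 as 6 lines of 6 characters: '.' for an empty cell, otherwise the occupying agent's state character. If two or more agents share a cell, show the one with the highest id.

.P....
......
......
......
.....P
..RP..

t=1: a0@(3,5):P a1@(5,4):P a2@(0,0):P a3@(5,3):R
t=2: a0@(4,5):P a1@(5,3):P a2@(0,1):P a3@(5,2):R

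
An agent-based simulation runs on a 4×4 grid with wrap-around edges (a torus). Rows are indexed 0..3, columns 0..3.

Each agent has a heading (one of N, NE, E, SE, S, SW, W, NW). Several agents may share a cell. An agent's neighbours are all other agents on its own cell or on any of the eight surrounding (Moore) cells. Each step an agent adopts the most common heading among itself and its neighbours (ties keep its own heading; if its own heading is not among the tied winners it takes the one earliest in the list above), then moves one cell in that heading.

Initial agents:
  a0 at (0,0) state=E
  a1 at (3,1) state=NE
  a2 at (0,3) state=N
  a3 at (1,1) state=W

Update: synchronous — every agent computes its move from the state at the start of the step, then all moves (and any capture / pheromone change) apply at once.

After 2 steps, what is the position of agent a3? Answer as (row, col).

(1, 3)

t=1: a0@(0,1):E a1@(2,2):NE a2@(3,3):N a3@(1,0):W
t=2: a0@(0,2):E a1@(1,3):NE a2@(2,3):N a3@(1,3):W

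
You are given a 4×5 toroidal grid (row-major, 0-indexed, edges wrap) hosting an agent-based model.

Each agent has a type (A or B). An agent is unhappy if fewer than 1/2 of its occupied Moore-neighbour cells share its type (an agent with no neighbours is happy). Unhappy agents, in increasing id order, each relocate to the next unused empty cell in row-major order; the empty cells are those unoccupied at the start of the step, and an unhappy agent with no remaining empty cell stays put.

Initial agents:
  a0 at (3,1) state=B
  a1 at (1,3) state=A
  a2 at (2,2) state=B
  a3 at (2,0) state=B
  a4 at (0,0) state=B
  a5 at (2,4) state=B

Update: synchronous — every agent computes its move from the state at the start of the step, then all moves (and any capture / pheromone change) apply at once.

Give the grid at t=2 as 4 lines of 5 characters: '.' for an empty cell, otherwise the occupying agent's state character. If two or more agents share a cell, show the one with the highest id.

t=1: a0@(3,1):B a1@(0,1):A a2@(2,2):B a3@(2,0):B a4@(0,0):B a5@(2,4):B
t=2: a0@(3,1):B a1@(0,2):A a2@(2,2):B a3@(2,0):B a4@(0,0):B a5@(2,4):B

B.A..
.....
B.B.B
.B...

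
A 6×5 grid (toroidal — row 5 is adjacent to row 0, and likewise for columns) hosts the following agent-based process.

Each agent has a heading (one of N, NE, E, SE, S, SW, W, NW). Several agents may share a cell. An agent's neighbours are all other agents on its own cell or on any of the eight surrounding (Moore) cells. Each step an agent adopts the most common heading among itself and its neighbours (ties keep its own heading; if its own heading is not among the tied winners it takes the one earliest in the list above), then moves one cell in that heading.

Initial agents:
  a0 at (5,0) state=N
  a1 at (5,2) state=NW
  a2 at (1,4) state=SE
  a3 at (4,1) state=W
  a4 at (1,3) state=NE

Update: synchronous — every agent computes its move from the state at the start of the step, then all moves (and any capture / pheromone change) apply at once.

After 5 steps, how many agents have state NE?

t=1: a0@(4,0):N a1@(4,1):NW a2@(2,0):SE a3@(4,0):W a4@(0,4):NE
t=2: a0@(3,0):N a1@(3,0):NW a2@(3,1):SE a3@(4,4):W a4@(5,0):NE
t=3: a0@(2,0):N a1@(2,4):NW a2@(4,2):SE a3@(4,3):W a4@(4,1):NE
t=4: a0@(1,0):N a1@(1,3):NW a2@(5,3):SE a3@(4,2):W a4@(3,2):NE
t=5: a0@(0,0):N a1@(0,2):NW a2@(0,4):SE a3@(4,1):W a4@(2,3):NE

1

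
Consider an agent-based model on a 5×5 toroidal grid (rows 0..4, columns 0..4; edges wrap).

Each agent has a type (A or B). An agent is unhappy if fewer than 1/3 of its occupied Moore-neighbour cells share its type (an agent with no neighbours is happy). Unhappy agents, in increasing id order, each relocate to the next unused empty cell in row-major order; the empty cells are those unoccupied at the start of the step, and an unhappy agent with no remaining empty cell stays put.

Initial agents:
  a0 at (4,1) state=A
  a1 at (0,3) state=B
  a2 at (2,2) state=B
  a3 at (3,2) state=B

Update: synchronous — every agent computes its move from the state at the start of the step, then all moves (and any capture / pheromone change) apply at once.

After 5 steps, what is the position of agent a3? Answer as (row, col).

(3, 2)

t=1: a0@(0,0):A a1@(0,3):B a2@(2,2):B a3@(3,2):B
t=2: (unchanged — steady state)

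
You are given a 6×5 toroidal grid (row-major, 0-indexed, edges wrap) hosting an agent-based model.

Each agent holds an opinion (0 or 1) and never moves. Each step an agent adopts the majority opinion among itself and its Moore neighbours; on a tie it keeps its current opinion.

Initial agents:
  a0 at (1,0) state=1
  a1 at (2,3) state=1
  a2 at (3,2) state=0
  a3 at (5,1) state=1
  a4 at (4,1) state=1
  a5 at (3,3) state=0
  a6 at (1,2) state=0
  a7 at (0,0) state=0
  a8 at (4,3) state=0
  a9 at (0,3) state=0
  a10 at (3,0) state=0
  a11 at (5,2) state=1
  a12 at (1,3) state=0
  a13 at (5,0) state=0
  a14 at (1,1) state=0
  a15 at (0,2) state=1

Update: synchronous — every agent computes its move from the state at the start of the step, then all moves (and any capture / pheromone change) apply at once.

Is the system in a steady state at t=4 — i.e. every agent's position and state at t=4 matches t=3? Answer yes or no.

t=1: a0@(1,0):0 a1@(2,3):0 a2@(3,2):0 a3@(5,1):1 a4@(4,1):1 a5@(3,3):0 a6@(1,2):0 a7@(0,0):0 a8@(4,3):0 a9@(0,3):0 a10@(3,0):0 a11@(5,2):1 a12@(1,3):0 a13@(5,0):0 a14@(1,1):0 a15@(0,2):0
t=2: (unchanged — steady state)

yes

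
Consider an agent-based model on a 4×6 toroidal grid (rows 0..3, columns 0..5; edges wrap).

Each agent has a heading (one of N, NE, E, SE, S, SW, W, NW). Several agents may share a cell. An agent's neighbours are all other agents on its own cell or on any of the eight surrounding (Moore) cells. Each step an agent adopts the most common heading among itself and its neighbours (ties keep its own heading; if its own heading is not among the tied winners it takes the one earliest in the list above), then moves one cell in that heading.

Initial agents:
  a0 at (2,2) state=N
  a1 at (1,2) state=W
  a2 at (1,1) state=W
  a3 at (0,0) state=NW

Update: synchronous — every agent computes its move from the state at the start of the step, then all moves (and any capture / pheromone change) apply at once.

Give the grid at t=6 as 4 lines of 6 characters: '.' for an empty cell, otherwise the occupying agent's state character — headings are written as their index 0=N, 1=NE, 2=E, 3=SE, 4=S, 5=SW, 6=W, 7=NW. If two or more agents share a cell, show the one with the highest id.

t=1: a0@(2,1):W a1@(1,1):W a2@(1,0):W a3@(3,5):NW
t=2: a0@(2,0):W a1@(1,0):W a2@(1,5):W a3@(2,4):NW
t=3: a0@(2,5):W a1@(1,5):W a2@(1,4):W a3@(1,3):NW
t=4: a0@(2,4):W a1@(1,4):W a2@(1,3):W a3@(0,2):NW
t=5: a0@(2,3):W a1@(1,3):W a2@(1,2):W a3@(3,1):NW
t=6: a0@(2,2):W a1@(1,2):W a2@(1,1):W a3@(2,0):NW

......
.66...
7.6...
......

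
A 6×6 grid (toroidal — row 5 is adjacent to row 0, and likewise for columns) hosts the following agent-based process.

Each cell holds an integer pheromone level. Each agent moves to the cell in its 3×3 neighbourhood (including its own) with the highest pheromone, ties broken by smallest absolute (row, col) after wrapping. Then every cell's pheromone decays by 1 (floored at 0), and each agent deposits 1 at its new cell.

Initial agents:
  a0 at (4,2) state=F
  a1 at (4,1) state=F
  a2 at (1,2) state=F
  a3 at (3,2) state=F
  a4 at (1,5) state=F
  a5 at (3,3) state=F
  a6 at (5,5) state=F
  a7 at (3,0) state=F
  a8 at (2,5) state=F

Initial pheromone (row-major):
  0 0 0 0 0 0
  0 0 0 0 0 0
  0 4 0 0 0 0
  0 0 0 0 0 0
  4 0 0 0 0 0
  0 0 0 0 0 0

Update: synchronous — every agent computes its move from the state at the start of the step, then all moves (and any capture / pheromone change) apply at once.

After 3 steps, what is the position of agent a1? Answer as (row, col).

(4, 0)

t=1: a0@(3,1) a1@(4,0) a2@(2,1) a3@(2,1) a4@(0,0) a5@(2,2) a6@(4,0) a7@(2,1) a8@(1,0) | pheromone: 1 0 0 0 0 0 / 1 0 0 0 0 0 / 0 6 1 0 0 0 / 0 1 0 0 0 0 / 5 0 0 0 0 0 / 0 0 0 0 0 0
t=2: a0@(2,1) a1@(4,0) a2@(2,1) a3@(2,1) a4@(0,0) a5@(2,1) a6@(4,0) a7@(2,1) a8@(2,1) | pheromone: 1 0 0 0 0 0 / 0 0 0 0 0 0 / 0 11 0 0 0 0 / 0 0 0 0 0 0 / 6 0 0 0 0 0 / 0 0 0 0 0 0
t=3: a0@(2,1) a1@(4,0) a2@(2,1) a3@(2,1) a4@(0,0) a5@(2,1) a6@(4,0) a7@(2,1) a8@(2,1) | pheromone: 1 0 0 0 0 0 / 0 0 0 0 0 0 / 0 16 0 0 0 0 / 0 0 0 0 0 0 / 7 0 0 0 0 0 / 0 0 0 0 0 0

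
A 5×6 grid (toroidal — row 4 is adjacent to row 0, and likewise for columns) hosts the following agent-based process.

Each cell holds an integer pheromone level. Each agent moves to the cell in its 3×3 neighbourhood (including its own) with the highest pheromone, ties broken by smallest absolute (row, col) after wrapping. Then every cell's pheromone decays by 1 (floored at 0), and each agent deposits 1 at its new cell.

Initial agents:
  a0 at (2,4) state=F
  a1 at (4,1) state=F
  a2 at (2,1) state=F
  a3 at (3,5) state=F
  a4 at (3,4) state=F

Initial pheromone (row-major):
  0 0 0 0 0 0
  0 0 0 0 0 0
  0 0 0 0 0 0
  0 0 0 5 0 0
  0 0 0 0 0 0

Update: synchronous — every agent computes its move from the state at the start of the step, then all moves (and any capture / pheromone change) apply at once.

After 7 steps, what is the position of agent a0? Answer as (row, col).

t=1: a0@(3,3) a1@(0,0) a2@(1,0) a3@(2,0) a4@(3,3) | pheromone: 1 0 0 0 0 0 / 1 0 0 0 0 0 / 1 0 0 0 0 0 / 0 0 0 6 0 0 / 0 0 0 0 0 0
t=2: a0@(3,3) a1@(0,0) a2@(0,0) a3@(1,0) a4@(3,3) | pheromone: 2 0 0 0 0 0 / 1 0 0 0 0 0 / 0 0 0 0 0 0 / 0 0 0 7 0 0 / 0 0 0 0 0 0
t=3: a0@(3,3) a1@(0,0) a2@(0,0) a3@(0,0) a4@(3,3) | pheromone: 4 0 0 0 0 0 / 0 0 0 0 0 0 / 0 0 0 0 0 0 / 0 0 0 8 0 0 / 0 0 0 0 0 0
t=4: a0@(3,3) a1@(0,0) a2@(0,0) a3@(0,0) a4@(3,3) | pheromone: 6 0 0 0 0 0 / 0 0 0 0 0 0 / 0 0 0 0 0 0 / 0 0 0 9 0 0 / 0 0 0 0 0 0
t=5: a0@(3,3) a1@(0,0) a2@(0,0) a3@(0,0) a4@(3,3) | pheromone: 8 0 0 0 0 0 / 0 0 0 0 0 0 / 0 0 0 0 0 0 / 0 0 0 10 0 0 / 0 0 0 0 0 0
t=6: a0@(3,3) a1@(0,0) a2@(0,0) a3@(0,0) a4@(3,3) | pheromone: 10 0 0 0 0 0 / 0 0 0 0 0 0 / 0 0 0 0 0 0 / 0 0 0 11 0 0 / 0 0 0 0 0 0
t=7: a0@(3,3) a1@(0,0) a2@(0,0) a3@(0,0) a4@(3,3) | pheromone: 12 0 0 0 0 0 / 0 0 0 0 0 0 / 0 0 0 0 0 0 / 0 0 0 12 0 0 / 0 0 0 0 0 0

(3, 3)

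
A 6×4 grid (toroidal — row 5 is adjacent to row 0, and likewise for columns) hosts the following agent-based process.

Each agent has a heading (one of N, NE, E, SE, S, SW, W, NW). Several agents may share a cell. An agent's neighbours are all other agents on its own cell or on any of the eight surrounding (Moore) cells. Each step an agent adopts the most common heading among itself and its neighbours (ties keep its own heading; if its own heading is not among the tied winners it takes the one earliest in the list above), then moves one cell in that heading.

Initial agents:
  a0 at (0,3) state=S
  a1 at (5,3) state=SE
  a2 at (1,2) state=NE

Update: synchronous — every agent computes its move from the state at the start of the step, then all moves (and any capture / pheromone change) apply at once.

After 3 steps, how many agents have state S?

t=1: a0@(1,3):S a1@(0,0):SE a2@(0,3):NE
t=2: a0@(2,3):S a1@(1,1):SE a2@(5,0):NE
t=3: a0@(3,3):S a1@(2,2):SE a2@(4,1):NE

1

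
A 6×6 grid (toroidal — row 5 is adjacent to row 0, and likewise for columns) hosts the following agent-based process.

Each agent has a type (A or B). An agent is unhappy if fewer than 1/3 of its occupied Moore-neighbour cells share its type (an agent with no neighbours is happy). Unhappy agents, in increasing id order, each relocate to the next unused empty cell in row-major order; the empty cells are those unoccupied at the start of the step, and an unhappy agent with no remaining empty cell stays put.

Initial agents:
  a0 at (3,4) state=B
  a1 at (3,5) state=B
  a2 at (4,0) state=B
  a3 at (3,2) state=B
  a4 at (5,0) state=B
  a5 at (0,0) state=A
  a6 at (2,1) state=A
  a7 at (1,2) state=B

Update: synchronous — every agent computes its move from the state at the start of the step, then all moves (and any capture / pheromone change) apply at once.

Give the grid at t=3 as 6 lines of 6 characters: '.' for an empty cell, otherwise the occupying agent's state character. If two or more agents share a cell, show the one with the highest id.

BBAA..
......
......
....BB
B.....
B.....

t=1: a0@(3,4):B a1@(3,5):B a2@(4,0):B a3@(0,1):B a4@(5,0):B a5@(0,2):A a6@(0,3):A a7@(0,4):B
t=2: a0@(3,4):B a1@(3,5):B a2@(4,0):B a3@(0,1):B a4@(5,0):B a5@(0,2):A a6@(0,3):A a7@(0,0):B
t=3: (unchanged — steady state)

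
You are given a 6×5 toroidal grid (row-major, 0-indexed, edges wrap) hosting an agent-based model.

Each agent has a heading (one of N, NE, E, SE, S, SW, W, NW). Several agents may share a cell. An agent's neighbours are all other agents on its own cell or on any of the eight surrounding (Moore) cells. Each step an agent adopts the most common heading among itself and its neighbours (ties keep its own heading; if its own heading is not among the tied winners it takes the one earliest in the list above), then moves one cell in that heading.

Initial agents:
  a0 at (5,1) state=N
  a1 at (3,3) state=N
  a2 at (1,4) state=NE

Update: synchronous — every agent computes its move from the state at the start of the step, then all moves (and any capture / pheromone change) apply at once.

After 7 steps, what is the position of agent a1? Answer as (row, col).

t=1: a0@(4,1):N a1@(2,3):N a2@(0,0):NE
t=2: a0@(3,1):N a1@(1,3):N a2@(5,1):NE
t=3: a0@(2,1):N a1@(0,3):N a2@(4,2):NE
t=4: a0@(1,1):N a1@(5,3):N a2@(3,3):NE
t=5: a0@(0,1):N a1@(4,3):N a2@(2,4):NE
t=6: a0@(5,1):N a1@(3,3):N a2@(1,0):NE
t=7: a0@(4,1):N a1@(2,3):N a2@(0,1):NE

(2, 3)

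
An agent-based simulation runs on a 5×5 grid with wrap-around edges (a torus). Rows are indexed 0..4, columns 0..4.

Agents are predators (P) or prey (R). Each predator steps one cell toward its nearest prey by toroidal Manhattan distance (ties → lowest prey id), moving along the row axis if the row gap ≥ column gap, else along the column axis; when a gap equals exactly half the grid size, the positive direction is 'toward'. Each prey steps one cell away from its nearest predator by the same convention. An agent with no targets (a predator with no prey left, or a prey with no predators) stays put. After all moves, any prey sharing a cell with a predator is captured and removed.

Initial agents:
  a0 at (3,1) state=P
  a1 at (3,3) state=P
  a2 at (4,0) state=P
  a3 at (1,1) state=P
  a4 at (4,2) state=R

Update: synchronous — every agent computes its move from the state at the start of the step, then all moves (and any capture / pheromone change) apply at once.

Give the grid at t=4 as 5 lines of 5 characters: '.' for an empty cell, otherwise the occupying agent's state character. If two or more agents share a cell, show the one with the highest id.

.PPP.
.....
.....
.....
.....

t=1: a0@(4,1):P a1@(4,3):P a2@(4,1):P a3@(0,1):P a4@(0,2):R
t=2: a0@(0,1):P a1@(0,3):P a2@(0,1):P a3@(0,2):P
t=3: (unchanged — steady state)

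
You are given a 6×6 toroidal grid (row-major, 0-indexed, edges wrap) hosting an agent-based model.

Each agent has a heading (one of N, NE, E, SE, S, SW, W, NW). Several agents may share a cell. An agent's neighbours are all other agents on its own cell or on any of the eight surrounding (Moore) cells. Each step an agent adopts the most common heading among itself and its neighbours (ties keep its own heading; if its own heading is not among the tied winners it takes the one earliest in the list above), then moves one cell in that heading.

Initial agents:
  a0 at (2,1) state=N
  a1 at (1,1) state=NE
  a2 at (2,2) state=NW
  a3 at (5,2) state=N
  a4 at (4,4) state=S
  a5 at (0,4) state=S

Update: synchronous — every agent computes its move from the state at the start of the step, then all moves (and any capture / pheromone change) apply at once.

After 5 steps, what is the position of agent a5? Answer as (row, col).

t=1: a0@(1,1):N a1@(0,2):NE a2@(1,1):NW a3@(4,2):N a4@(5,4):S a5@(1,4):S
t=2: a0@(0,1):N a1@(5,3):NE a2@(0,0):NW a3@(3,2):N a4@(0,4):S a5@(2,4):S
t=3: a0@(5,1):N a1@(4,4):NE a2@(5,5):NW a3@(2,2):N a4@(1,4):S a5@(3,4):S
t=4: a0@(4,1):N a1@(3,5):NE a2@(4,4):NW a3@(1,2):N a4@(2,4):S a5@(4,4):S
t=5: a0@(3,1):N a1@(4,5):S a2@(3,3):NW a3@(0,2):N a4@(3,4):S a5@(5,4):S

(5, 4)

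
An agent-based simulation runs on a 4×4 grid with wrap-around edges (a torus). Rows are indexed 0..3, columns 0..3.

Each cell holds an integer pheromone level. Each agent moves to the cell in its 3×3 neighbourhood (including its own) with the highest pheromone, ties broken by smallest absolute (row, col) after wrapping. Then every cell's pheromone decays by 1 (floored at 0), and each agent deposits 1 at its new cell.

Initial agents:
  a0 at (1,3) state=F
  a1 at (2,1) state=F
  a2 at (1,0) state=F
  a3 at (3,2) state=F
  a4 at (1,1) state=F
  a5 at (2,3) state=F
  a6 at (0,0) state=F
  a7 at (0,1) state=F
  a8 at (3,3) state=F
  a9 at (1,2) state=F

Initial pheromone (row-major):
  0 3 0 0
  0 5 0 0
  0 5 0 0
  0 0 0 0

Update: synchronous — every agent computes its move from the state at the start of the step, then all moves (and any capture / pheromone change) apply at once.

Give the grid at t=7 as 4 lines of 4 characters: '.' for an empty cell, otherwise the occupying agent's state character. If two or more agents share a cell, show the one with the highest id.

....
.F..
....
....

t=1: a0@(0,0) a1@(1,1) a2@(1,1) a3@(2,1) a4@(1,1) a5@(1,0) a6@(1,1) a7@(1,1) a8@(0,0) a9@(1,1) | pheromone: 2 2 0 0 / 1 10 0 0 / 0 5 0 0 / 0 0 0 0
t=2: a0@(1,1) a1@(1,1) a2@(1,1) a3@(1,1) a4@(1,1) a5@(1,1) a6@(1,1) a7@(1,1) a8@(1,1) a9@(1,1) | pheromone: 1 1 0 0 / 0 19 0 0 / 0 4 0 0 / 0 0 0 0
t=3: a0@(1,1) a1@(1,1) a2@(1,1) a3@(1,1) a4@(1,1) a5@(1,1) a6@(1,1) a7@(1,1) a8@(1,1) a9@(1,1) | pheromone: 0 0 0 0 / 0 28 0 0 / 0 3 0 0 / 0 0 0 0
t=4: a0@(1,1) a1@(1,1) a2@(1,1) a3@(1,1) a4@(1,1) a5@(1,1) a6@(1,1) a7@(1,1) a8@(1,1) a9@(1,1) | pheromone: 0 0 0 0 / 0 37 0 0 / 0 2 0 0 / 0 0 0 0
t=5: a0@(1,1) a1@(1,1) a2@(1,1) a3@(1,1) a4@(1,1) a5@(1,1) a6@(1,1) a7@(1,1) a8@(1,1) a9@(1,1) | pheromone: 0 0 0 0 / 0 46 0 0 / 0 1 0 0 / 0 0 0 0
t=6: a0@(1,1) a1@(1,1) a2@(1,1) a3@(1,1) a4@(1,1) a5@(1,1) a6@(1,1) a7@(1,1) a8@(1,1) a9@(1,1) | pheromone: 0 0 0 0 / 0 55 0 0 / 0 0 0 0 / 0 0 0 0
t=7: a0@(1,1) a1@(1,1) a2@(1,1) a3@(1,1) a4@(1,1) a5@(1,1) a6@(1,1) a7@(1,1) a8@(1,1) a9@(1,1) | pheromone: 0 0 0 0 / 0 64 0 0 / 0 0 0 0 / 0 0 0 0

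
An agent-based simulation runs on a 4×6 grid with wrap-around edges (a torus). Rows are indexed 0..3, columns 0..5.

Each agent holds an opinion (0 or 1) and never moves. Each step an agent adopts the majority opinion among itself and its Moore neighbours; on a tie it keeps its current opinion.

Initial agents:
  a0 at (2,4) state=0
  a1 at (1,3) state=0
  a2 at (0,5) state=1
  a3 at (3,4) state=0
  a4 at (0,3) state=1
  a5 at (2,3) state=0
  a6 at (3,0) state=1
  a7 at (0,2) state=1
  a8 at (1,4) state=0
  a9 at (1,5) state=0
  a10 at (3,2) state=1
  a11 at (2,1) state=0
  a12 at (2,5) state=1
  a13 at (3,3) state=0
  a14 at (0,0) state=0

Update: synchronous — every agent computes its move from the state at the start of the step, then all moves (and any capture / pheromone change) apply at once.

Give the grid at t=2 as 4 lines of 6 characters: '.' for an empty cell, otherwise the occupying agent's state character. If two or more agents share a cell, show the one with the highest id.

0.00.0
...000
.1.000
0.100.

t=1: a0@(2,4):0 a1@(1,3):0 a2@(0,5):0 a3@(3,4):0 a4@(0,3):0 a5@(2,3):0 a6@(3,0):1 a7@(0,2):1 a8@(1,4):0 a9@(1,5):0 a10@(3,2):1 a11@(2,1):1 a12@(2,5):0 a13@(3,3):0 a14@(0,0):0
t=2: a0@(2,4):0 a1@(1,3):0 a2@(0,5):0 a3@(3,4):0 a4@(0,3):0 a5@(2,3):0 a6@(3,0):0 a7@(0,2):0 a8@(1,4):0 a9@(1,5):0 a10@(3,2):1 a11@(2,1):1 a12@(2,5):0 a13@(3,3):0 a14@(0,0):0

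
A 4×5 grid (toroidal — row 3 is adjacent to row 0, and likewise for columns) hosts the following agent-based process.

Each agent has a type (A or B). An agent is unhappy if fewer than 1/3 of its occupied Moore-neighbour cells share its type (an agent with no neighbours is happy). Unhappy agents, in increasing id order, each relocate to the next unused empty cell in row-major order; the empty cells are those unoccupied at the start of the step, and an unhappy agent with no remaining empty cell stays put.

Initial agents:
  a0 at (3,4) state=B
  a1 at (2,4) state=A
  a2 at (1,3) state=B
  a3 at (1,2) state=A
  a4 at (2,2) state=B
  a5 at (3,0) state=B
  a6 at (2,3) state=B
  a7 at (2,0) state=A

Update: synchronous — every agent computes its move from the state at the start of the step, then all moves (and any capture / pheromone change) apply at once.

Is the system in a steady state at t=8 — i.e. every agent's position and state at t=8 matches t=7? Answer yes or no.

yes

t=1: a0@(3,4):B a1@(0,0):A a2@(1,3):B a3@(0,1):A a4@(2,2):B a5@(3,0):B a6@(2,3):B a7@(2,0):A
t=2: a0@(3,4):B a1@(0,0):A a2@(1,3):B a3@(0,1):A a4@(2,2):B a5@(0,2):B a6@(2,3):B a7@(0,3):A
t=3: a0@(3,4):B a1@(0,0):A a2@(1,3):B a3@(0,1):A a4@(2,2):B a5@(0,2):B a6@(2,3):B a7@(0,4):A
t=4: (unchanged — steady state)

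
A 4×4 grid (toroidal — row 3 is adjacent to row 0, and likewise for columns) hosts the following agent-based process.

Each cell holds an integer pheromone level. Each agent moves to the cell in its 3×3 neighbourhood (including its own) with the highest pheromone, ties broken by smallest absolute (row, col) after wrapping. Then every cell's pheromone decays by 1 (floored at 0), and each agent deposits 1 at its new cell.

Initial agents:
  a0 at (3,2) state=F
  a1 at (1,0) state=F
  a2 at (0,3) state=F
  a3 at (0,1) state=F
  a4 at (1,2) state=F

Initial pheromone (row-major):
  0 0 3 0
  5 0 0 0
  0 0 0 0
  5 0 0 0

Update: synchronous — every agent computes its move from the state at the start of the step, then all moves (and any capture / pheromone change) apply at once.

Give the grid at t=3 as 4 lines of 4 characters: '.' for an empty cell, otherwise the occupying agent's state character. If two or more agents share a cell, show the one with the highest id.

t=1: a0@(0,2) a1@(1,0) a2@(1,0) a3@(1,0) a4@(0,2) | pheromone: 0 0 4 0 / 7 0 0 0 / 0 0 0 0 / 4 0 0 0
t=2: a0@(0,2) a1@(1,0) a2@(1,0) a3@(1,0) a4@(0,2) | pheromone: 0 0 5 0 / 9 0 0 0 / 0 0 0 0 / 3 0 0 0
t=3: a0@(0,2) a1@(1,0) a2@(1,0) a3@(1,0) a4@(0,2) | pheromone: 0 0 6 0 / 11 0 0 0 / 0 0 0 0 / 2 0 0 0

..F.
F...
....
....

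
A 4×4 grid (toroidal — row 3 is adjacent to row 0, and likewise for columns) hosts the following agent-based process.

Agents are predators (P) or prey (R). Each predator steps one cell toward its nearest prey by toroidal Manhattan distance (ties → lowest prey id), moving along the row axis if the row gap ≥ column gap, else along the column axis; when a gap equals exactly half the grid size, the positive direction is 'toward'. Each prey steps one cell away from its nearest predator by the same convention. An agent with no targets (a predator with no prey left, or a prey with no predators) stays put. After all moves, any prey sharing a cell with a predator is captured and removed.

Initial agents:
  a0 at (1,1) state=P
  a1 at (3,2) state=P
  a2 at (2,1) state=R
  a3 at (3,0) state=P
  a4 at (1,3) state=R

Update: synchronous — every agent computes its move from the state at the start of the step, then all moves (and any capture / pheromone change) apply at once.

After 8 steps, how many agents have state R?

2

t=1: a0@(2,1):P a1@(2,2):P a2@(3,1):R a3@(2,0):P a4@(1,2):R
t=2: a0@(3,1):P a1@(1,2):P a2@(0,1):R a3@(3,0):P a4@(0,2):R
t=3: a0@(0,1):P a1@(0,2):P a2@(1,1):R a3@(0,0):P a4@(3,2):R
t=4: a0@(1,1):P a1@(3,2):P a2@(2,1):R a3@(1,0):P a4@(2,2):R
t=5: a0@(2,1):P a1@(2,2):P a2@(3,1):R a3@(2,0):P a4@(1,2):R
t=6: a0@(3,1):P a1@(1,2):P a2@(0,1):R a3@(3,0):P a4@(0,2):R
t=7: a0@(0,1):P a1@(0,2):P a2@(1,1):R a3@(0,0):P a4@(3,2):R
t=8: a0@(1,1):P a1@(3,2):P a2@(2,1):R a3@(1,0):P a4@(2,2):R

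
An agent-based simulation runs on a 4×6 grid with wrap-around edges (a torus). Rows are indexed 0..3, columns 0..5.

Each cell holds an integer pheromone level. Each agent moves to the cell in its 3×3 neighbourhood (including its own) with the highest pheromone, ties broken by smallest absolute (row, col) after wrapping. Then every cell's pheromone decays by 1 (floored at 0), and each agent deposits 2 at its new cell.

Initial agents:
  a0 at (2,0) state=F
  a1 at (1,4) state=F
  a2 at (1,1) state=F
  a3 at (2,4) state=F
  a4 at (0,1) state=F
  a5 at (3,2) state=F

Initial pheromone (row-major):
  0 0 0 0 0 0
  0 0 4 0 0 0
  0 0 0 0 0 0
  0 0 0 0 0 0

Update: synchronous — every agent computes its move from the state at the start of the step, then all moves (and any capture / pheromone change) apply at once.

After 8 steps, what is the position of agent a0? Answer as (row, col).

t=1: a0@(1,0) a1@(0,3) a2@(1,2) a3@(1,3) a4@(1,2) a5@(0,1) | pheromone: 0 2 0 2 0 0 / 2 0 7 2 0 0 / 0 0 0 0 0 0 / 0 0 0 0 0 0
t=2: a0@(0,1) a1@(1,2) a2@(1,2) a3@(1,2) a4@(1,2) a5@(1,2) | pheromone: 0 3 0 1 0 0 / 1 0 16 1 0 0 / 0 0 0 0 0 0 / 0 0 0 0 0 0
t=3: a0@(1,2) a1@(1,2) a2@(1,2) a3@(1,2) a4@(1,2) a5@(1,2) | pheromone: 0 2 0 0 0 0 / 0 0 27 0 0 0 / 0 0 0 0 0 0 / 0 0 0 0 0 0
t=4: a0@(1,2) a1@(1,2) a2@(1,2) a3@(1,2) a4@(1,2) a5@(1,2) | pheromone: 0 1 0 0 0 0 / 0 0 38 0 0 0 / 0 0 0 0 0 0 / 0 0 0 0 0 0
t=5: a0@(1,2) a1@(1,2) a2@(1,2) a3@(1,2) a4@(1,2) a5@(1,2) | pheromone: 0 0 0 0 0 0 / 0 0 49 0 0 0 / 0 0 0 0 0 0 / 0 0 0 0 0 0
t=6: a0@(1,2) a1@(1,2) a2@(1,2) a3@(1,2) a4@(1,2) a5@(1,2) | pheromone: 0 0 0 0 0 0 / 0 0 60 0 0 0 / 0 0 0 0 0 0 / 0 0 0 0 0 0
t=7: a0@(1,2) a1@(1,2) a2@(1,2) a3@(1,2) a4@(1,2) a5@(1,2) | pheromone: 0 0 0 0 0 0 / 0 0 71 0 0 0 / 0 0 0 0 0 0 / 0 0 0 0 0 0
t=8: a0@(1,2) a1@(1,2) a2@(1,2) a3@(1,2) a4@(1,2) a5@(1,2) | pheromone: 0 0 0 0 0 0 / 0 0 82 0 0 0 / 0 0 0 0 0 0 / 0 0 0 0 0 0

(1, 2)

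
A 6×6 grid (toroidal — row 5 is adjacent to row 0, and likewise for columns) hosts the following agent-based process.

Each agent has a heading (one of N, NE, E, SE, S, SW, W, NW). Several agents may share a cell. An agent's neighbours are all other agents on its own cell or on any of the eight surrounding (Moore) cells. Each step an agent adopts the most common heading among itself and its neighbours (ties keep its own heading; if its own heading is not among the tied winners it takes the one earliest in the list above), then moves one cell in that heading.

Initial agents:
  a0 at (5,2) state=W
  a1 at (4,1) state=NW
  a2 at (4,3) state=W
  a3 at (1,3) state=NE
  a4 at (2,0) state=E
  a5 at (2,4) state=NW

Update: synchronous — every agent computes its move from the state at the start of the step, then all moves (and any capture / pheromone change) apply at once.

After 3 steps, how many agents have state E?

t=1: a0@(5,1):W a1@(3,0):NW a2@(4,2):W a3@(0,4):NE a4@(2,1):E a5@(1,3):NW
t=2: a0@(5,0):W a1@(2,5):NW a2@(4,1):W a3@(5,5):NE a4@(2,2):E a5@(0,2):NW
t=3: a0@(5,5):W a1@(1,4):NW a2@(4,0):W a3@(4,0):NE a4@(2,3):E a5@(5,1):NW

1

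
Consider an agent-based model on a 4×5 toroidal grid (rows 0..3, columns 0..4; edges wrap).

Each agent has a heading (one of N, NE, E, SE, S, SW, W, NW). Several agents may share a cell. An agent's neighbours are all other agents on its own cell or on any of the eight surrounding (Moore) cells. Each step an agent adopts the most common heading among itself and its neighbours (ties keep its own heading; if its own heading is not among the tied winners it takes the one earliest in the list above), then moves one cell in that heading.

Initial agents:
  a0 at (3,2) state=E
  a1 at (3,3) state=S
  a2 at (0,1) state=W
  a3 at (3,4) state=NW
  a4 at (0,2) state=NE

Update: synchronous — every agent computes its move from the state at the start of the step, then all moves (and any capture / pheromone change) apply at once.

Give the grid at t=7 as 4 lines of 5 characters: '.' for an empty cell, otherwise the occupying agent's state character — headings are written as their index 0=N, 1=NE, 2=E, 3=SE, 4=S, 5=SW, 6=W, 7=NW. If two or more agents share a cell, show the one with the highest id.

..7.6
....1
...4.
....2

t=1: a0@(3,3):E a1@(0,3):S a2@(0,0):W a3@(2,3):NW a4@(3,3):NE
t=2: a0@(3,4):E a1@(1,3):S a2@(0,4):W a3@(1,2):NW a4@(2,4):NE
t=3: a0@(3,0):E a1@(2,3):S a2@(0,3):W a3@(0,1):NW a4@(1,0):NE
t=4: a0@(3,1):E a1@(3,3):S a2@(0,2):W a3@(3,0):NW a4@(0,1):NE
t=5: a0@(3,2):E a1@(0,3):S a2@(0,1):W a3@(2,4):NW a4@(3,2):NE
t=6: a0@(3,3):E a1@(1,3):S a2@(0,0):W a3@(1,3):NW a4@(2,3):NE
t=7: a0@(3,4):E a1@(2,3):S a2@(0,4):W a3@(0,2):NW a4@(1,4):NE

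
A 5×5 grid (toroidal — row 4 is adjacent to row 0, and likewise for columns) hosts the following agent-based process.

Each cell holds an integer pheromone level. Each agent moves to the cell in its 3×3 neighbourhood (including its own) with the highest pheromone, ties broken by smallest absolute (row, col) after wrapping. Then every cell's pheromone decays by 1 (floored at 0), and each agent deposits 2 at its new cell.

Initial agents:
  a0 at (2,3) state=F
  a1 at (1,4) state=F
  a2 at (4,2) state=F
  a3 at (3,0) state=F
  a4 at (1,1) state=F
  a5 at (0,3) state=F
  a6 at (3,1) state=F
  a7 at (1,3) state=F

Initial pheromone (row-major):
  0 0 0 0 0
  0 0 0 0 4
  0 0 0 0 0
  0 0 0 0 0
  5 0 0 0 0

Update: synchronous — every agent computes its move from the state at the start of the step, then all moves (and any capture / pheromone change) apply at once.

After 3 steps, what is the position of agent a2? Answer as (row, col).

(4, 0)

t=1: a0@(1,4) a1@(1,4) a2@(0,1) a3@(4,0) a4@(0,0) a5@(1,4) a6@(4,0) a7@(1,4) | pheromone: 2 2 0 0 0 / 0 0 0 0 11 / 0 0 0 0 0 / 0 0 0 0 0 / 8 0 0 0 0
t=2: a0@(1,4) a1@(1,4) a2@(4,0) a3@(4,0) a4@(1,4) a5@(1,4) a6@(4,0) a7@(1,4) | pheromone: 1 1 0 0 0 / 0 0 0 0 20 / 0 0 0 0 0 / 0 0 0 0 0 / 13 0 0 0 0
t=3: a0@(1,4) a1@(1,4) a2@(4,0) a3@(4,0) a4@(1,4) a5@(1,4) a6@(4,0) a7@(1,4) | pheromone: 0 0 0 0 0 / 0 0 0 0 29 / 0 0 0 0 0 / 0 0 0 0 0 / 18 0 0 0 0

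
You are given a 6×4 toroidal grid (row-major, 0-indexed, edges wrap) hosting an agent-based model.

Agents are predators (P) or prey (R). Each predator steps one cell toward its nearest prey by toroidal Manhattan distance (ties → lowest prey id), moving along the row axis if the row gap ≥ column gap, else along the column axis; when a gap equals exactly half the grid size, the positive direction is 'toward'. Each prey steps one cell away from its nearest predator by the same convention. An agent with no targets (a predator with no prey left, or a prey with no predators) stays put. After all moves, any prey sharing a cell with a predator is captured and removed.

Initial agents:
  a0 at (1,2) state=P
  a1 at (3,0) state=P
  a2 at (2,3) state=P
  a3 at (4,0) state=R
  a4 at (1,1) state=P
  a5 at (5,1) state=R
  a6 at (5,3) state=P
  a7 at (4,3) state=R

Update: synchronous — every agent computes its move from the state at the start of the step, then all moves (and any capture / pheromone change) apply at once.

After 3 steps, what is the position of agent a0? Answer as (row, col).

(0, 0)

t=1: a0@(0,2):P a1@(4,0):P a2@(3,3):P a3@(5,0):R a4@(0,1):P a5@(4,1):R a6@(4,3):P
t=2: a0@(0,3):P a1@(5,0):P a2@(4,3):P a3@(0,0):R a4@(5,1):P a5@(4,2):R a6@(5,3):P
t=3: a0@(0,0):P a1@(0,0):P a2@(4,2):P a4@(0,1):P a5@(4,1):R a6@(0,3):P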